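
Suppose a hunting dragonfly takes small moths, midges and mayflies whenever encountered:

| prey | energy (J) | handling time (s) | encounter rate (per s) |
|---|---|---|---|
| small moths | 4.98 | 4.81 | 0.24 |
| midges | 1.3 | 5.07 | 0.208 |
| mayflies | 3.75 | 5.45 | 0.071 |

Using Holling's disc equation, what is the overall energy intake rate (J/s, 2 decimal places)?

0.48 J/s

R = (0.24×4.98 + 0.208×1.3 + 0.071×3.75) / (1 + 0.24×4.81 + 0.208×5.07 + 0.071×5.45) = 1.732/3.596 = 0.4816 J/s.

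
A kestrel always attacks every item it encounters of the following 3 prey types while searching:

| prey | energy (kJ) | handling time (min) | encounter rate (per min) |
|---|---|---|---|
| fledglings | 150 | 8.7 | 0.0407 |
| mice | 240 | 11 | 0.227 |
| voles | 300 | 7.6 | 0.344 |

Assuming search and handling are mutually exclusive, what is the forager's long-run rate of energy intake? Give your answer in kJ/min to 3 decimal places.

25.332 kJ/min

Energy encountered per unit search time: 0.0407×150 + 0.227×240 + 0.344×300 = 163.8 kJ/min.
Handling time per unit search time: 0.0407×8.7 + 0.227×11 + 0.344×7.6 = 5.465.
Rate = 163.8/(1 + 5.465) = 25.33 kJ/min.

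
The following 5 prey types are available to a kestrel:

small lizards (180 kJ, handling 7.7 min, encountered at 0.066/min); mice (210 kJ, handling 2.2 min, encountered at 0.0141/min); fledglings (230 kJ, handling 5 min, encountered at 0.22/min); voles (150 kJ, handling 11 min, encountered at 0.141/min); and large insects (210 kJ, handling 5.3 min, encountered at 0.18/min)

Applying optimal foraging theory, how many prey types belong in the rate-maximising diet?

3

Rank by E/h (kJ/min): mice 95.5, fledglings 46, large insects 39.6, small lizards 23.4, voles 13.6. Include each in turn until the next type's E/h falls below the running intake rate.
Rate on top 1: 2.872. fledglings: 46 > 2.872 → include.
Rate on top 2: 25.13. large insects: 39.6 > 25.13 → include.
Rate on top 3: 29.61. small lizards: 23.4 < 29.61 → exclude; stop.
Optimal diet: mice, fledglings, large insects — 3 of 5 types.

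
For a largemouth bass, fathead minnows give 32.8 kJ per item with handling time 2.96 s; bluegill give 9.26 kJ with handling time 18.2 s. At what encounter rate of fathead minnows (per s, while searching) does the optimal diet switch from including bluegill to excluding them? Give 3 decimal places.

At the threshold, the rate on fathead minnows alone equals the profitability of bluegill: λ·32.8/(1 + λ·2.96) = 9.26/18.2 = 0.5088.
Rearranging, λ(32.8 − 0.5088×2.96) = 0.5088, so λ = 0.5088/31.29 = 0.01626 per s.

0.016 per s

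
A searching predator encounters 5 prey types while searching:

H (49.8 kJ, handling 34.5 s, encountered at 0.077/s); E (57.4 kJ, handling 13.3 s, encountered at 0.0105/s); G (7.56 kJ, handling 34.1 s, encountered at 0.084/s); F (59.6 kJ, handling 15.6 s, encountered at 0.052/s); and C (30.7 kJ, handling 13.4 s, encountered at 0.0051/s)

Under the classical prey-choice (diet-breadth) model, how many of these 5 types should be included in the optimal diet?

3

Profitabilities (E/h, kJ/s): E 4.32, F 3.82, C 2.29, H 1.44, G 0.222. Add prey in this order while the next type's profitability exceeds the intake rate on those already taken.
Rate on top 1: 0.5288. F: 3.82 > 0.5288 → include.
Rate on top 2: 1.898. C: 2.29 > 1.898 → include.
Rate on top 3: 1.911. H: 1.44 < 1.911 → exclude; stop.
Optimal diet: E, F, C — 3 of 5 types.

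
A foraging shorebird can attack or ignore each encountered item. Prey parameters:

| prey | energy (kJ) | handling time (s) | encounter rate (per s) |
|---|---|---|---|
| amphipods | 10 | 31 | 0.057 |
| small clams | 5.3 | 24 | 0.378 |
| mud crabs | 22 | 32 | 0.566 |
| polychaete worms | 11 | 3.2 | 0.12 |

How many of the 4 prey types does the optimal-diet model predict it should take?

1

Profitabilities (E/h, kJ/s): polychaete worms 3.44, mud crabs 0.688, amphipods 0.323, small clams 0.221. Add prey in this order while the next type's profitability exceeds the intake rate on those already taken.
Rate on top 1: 0.9538. mud crabs: 0.688 < 0.9538 → exclude; stop.
Optimal diet: polychaete worms — 1 of 4 types.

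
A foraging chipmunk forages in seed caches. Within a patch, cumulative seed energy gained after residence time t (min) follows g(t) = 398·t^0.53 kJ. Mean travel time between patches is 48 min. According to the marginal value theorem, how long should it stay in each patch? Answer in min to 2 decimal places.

Maximise g(t)/(T+t): set derivative to zero → g'(t)(T+t) = g(t).
g'(t) = 0.53·398·t^-0.47. Setting 0.53·398·t^-0.47 = 398·t^0.53/(48+t) gives 0.53(48+t) = t, so 0.47·t = 0.53×48.
t* = 0.53×48/0.47 = 54.13 min.

54.13 min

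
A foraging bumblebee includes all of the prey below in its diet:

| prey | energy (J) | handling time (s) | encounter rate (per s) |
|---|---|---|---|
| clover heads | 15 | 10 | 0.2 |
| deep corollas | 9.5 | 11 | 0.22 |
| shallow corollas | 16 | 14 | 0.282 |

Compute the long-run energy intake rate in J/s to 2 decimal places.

1.02 J/s

R = Σλ_iE_i / (1 + Σλ_ih_i)
Numerator: 0.2×15 + 0.22×9.5 + 0.282×16 = 9.602
Denominator: 1 + 0.2×10 + 0.22×11 + 0.282×14 = 9.368
R = 9.602/9.368 = 1.025 J/s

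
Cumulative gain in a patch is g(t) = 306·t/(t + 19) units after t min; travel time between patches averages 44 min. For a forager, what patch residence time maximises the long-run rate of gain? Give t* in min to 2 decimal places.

Optimal t* satisfies g'(t*) = g(t*)/(T + t*).
g'(t) = 306·19/(t + 19)². Setting 306·19/(t+19)² = 306t/[(t+19)(44+t)] gives 19(44+t) = t(t+19), so t² = 19×44 = 836.
t* = √836 = 28.91 min.

28.91 min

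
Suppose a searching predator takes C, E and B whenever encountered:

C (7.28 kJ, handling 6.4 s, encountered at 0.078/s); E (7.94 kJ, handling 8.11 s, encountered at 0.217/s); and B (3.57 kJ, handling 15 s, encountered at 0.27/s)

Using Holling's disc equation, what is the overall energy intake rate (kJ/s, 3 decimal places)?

0.445 kJ/s

R = Σλ_iE_i / (1 + Σλ_ih_i)
Numerator: 0.078×7.28 + 0.217×7.94 + 0.27×3.57 = 3.255
Denominator: 1 + 0.078×6.4 + 0.217×8.11 + 0.27×15 = 7.309
R = 3.255/7.309 = 0.4453 kJ/s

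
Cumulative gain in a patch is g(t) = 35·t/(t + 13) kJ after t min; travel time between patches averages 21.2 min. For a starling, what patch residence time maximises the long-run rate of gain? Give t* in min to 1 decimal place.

Maximise g(t)/(T+t): set derivative to zero → g'(t)(T+t) = g(t).
g'(t) = 35·13/(t + 13)². Setting 35·13/(t+13)² = 35t/[(t+13)(21.2+t)] gives 13(21.2+t) = t(t+13), so t² = 13×21.2 = 275.6.
t* = √275.6 = 16.6 min.

16.6 min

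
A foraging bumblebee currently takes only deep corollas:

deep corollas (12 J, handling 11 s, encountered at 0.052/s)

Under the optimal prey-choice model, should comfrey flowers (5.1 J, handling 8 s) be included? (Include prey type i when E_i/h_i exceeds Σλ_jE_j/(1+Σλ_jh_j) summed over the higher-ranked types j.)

Intake rate on the current diet: R = (0.052×12) / (1 + 0.052×11) = 0.624/1.572 = 0.3969 J/s.
Profitability of comfrey flowers: 5.1/8 = 0.6375 J/s.
Since 0.6375 > R, including comfrey flowers increases the long-run rate.

Yes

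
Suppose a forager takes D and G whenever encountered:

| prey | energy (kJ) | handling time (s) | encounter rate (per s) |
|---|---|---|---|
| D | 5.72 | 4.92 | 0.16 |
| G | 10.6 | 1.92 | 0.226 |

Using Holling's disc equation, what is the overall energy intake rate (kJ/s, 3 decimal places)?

Energy encountered per unit search time: 0.16×5.72 + 0.226×10.6 = 3.311 kJ/s.
Handling time per unit search time: 0.16×4.92 + 0.226×1.92 = 1.221.
Rate = 3.311/(1 + 1.221) = 1.491 kJ/s.

1.491 kJ/s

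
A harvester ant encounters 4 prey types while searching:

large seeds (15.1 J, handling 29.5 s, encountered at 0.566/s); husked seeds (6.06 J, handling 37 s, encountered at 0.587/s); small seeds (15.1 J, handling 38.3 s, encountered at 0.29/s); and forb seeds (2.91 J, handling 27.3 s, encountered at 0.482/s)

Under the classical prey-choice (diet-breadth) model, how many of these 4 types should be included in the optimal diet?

1

Rank by E/h (J/s): large seeds 0.512, small seeds 0.394, husked seeds 0.164, forb seeds 0.107. Include each in turn until the next type's E/h falls below the running intake rate.
Rate on top 1: 0.4829. small seeds: 0.394 < 0.4829 → exclude; stop.
Optimal diet: large seeds — 1 of 4 types.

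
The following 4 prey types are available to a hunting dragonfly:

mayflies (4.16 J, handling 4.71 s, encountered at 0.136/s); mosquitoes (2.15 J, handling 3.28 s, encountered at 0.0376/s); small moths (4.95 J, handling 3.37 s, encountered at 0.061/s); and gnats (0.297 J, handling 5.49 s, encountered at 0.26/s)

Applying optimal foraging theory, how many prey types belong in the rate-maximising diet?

3

E/h in descending order: small moths 1.47, mayflies 0.883, mosquitoes 0.655, gnats 0.0541 J/s. The optimal diet is the largest prefix of this list for which every included type satisfies E_i/h_i > R on the types above it.
Rate on top 1: 0.2505. mayflies: 0.883 > 0.2505 → include.
Rate on top 2: 0.47. mosquitoes: 0.655 > 0.47 → include.
Rate on top 3: 0.4816. gnats: 0.0541 < 0.4816 → exclude; stop.
Optimal diet: small moths, mayflies, mosquitoes — 3 of 4 types.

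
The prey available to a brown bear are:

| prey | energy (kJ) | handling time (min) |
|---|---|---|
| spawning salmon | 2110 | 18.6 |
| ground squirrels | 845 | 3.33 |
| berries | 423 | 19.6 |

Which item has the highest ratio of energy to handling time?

Profitability E/h (kJ/min): spawning salmon = 2110/18.6 = 113, ground squirrels = 845/3.33 = 254, berries = 423/19.6 = 21.6.
Ranked: ground squirrels > spawning salmon > berries.

ground squirrels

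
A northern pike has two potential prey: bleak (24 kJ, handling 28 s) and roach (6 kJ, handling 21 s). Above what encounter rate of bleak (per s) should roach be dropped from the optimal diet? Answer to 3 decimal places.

Drop roach once their profitability E₂/h₂ falls below the rate achievable on bleak alone: E₂/h₂ = λE₁/(1 + λh₁).
Solve for λ: λE₁h₂ = E₂(1 + λh₁) → λ(E₁h₂ − E₂h₁) = E₂ → λ = E₂/(E₁h₂ − E₂h₁).
λ = 6/(24×21 − 6×28) = 6/336 = 0.01786 per s.

0.018 per s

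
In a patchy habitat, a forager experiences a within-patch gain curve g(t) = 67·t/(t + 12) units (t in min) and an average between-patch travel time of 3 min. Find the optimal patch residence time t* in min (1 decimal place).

6.0 min

Maximise g(t)/(T+t): set derivative to zero → g'(t)(T+t) = g(t).
g'(t) = 67·12/(t + 12)². Setting 67·12/(t+12)² = 67t/[(t+12)(3+t)] gives 12(3+t) = t(t+12), so t² = 12×3 = 36.
t* = √36 = 6 min.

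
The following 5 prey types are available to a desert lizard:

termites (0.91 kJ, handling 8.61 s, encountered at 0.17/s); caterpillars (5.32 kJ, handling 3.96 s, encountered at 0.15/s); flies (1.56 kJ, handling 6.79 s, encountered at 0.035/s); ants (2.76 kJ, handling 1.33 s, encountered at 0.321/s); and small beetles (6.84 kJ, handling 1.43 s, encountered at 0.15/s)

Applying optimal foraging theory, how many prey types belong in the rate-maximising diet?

Profitabilities (E/h, kJ/s): small beetles 4.78, ants 2.08, caterpillars 1.34, flies 0.23, termites 0.106. Add prey in this order while the next type's profitability exceeds the intake rate on those already taken.
Rate on top 1: 0.8448. ants: 2.08 > 0.8448 → include.
Rate on top 2: 1.165. caterpillars: 1.34 > 1.165 → include.
Rate on top 3: 1.212. flies: 0.23 < 1.212 → exclude; stop.
Optimal diet: small beetles, ants, caterpillars — 3 of 5 types.

3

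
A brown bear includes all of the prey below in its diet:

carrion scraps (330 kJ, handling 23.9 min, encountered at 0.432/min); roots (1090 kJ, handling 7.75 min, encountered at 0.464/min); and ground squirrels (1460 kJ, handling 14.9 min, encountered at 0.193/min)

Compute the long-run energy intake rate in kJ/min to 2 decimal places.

R = (0.432×330 + 0.464×1090 + 0.193×1460) / (1 + 0.432×23.9 + 0.464×7.75 + 0.193×14.9) = 930.1/17.8 = 52.26 kJ/min.

52.26 kJ/min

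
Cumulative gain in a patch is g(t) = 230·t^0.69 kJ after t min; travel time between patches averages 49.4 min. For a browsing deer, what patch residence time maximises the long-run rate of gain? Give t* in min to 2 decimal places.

Optimal t* satisfies g'(t*) = g(t*)/(T + t*).
g'(t) = 0.69·230·t^-0.31. Setting 0.69·230·t^-0.31 = 230·t^0.69/(49.4+t) gives 0.69(49.4+t) = t, so 0.31·t = 0.69×49.4.
t* = 0.69×49.4/0.31 = 110 min.

109.95 min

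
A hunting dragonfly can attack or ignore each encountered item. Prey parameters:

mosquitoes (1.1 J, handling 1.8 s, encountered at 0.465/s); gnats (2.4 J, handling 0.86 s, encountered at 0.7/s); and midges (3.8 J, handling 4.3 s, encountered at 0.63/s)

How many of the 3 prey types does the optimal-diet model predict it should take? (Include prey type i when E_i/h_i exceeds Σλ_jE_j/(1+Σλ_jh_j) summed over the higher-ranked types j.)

1

E/h in descending order: gnats 2.79, midges 0.884, mosquitoes 0.611 J/s. The optimal diet is the largest prefix of this list for which every included type satisfies E_i/h_i > R on the types above it.
Rate on top 1: 1.049. midges: 0.884 < 1.049 → exclude; stop.
Optimal diet: gnats — 1 of 3 types.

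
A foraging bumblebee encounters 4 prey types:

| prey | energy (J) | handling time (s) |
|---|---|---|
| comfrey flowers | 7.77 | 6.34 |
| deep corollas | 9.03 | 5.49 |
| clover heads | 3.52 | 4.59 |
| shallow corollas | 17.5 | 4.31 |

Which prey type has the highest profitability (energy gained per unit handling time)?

In descending order of E/h:
shallow corollas: 17.5/4.31 = 4.06 J/s
deep corollas: 9.03/5.49 = 1.64 J/s
comfrey flowers: 7.77/6.34 = 1.23 J/s
clover heads: 3.52/4.59 = 0.767 J/s

shallow corollas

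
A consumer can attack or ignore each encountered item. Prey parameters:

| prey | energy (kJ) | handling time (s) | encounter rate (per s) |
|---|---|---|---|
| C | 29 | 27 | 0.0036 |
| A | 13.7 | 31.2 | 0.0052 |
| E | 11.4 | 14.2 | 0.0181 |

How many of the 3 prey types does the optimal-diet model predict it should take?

Rank by E/h (kJ/s): C 1.07, E 0.803, A 0.439. Include each in turn until the next type's E/h falls below the running intake rate.
Rate on top 1: 0.09515. E: 0.803 > 0.09515 → include.
Rate on top 2: 0.2295. A: 0.439 > 0.2295 → include.
Optimal diet: C, E, A — 3 of 3 types.

3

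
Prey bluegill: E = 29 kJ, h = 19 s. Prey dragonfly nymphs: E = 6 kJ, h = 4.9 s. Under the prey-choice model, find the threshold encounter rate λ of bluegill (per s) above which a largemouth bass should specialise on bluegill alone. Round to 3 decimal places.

0.214 per s

The zero-one rule: include dragonfly nymphs iff E₂/h₂ > λE₁/(1+λh₁). Equality gives the switch point.
λE₁h₂ = E₂ + λE₂h₁ ⇒ λ = E₂/(E₁h₂ − E₂h₁) = 6/(142.1 − 114) = 0.2135 per s.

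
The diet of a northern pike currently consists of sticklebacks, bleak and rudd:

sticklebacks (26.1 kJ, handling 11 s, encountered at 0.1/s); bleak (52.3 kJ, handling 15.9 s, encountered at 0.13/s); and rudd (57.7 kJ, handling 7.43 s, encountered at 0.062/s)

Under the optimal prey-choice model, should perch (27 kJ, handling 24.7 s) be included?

Current rate: (0.1×26.1 + 0.13×52.3 + 0.062×57.7)/(1 + 0.1×11 + 0.13×15.9 + 0.062×7.43) = 2.806 kJ/s.
perch: E/h = 27/24.7 = 1.093 kJ/s.
1.093 < 2.806, so adding perch would lower the average — exclude it.

No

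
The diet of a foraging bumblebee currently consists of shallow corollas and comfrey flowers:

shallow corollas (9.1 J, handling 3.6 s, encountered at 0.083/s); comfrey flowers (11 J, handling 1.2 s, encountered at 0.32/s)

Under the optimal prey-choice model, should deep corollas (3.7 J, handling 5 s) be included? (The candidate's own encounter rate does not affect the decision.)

No

Intake rate on the current diet: R = (0.083×9.1 + 0.32×11) / (1 + 0.083×3.6 + 0.32×1.2) = 4.275/1.683 = 2.541 J/s.
deep corollas: E/h = 3.7/5 = 0.74 J/s.
Since 0.74 < R, time spent handling deep corollas is better spent searching.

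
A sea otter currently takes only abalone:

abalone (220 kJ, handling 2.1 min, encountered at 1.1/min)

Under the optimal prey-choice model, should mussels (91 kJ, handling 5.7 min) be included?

Intake rate on the current diet: R = (1.1×220) / (1 + 1.1×2.1) = 242/3.31 = 73.11 kJ/min.
mussels: E/h = 91/5.7 = 15.96 kJ/min.
Since 15.96 < R, time spent handling mussels is better spent searching.

No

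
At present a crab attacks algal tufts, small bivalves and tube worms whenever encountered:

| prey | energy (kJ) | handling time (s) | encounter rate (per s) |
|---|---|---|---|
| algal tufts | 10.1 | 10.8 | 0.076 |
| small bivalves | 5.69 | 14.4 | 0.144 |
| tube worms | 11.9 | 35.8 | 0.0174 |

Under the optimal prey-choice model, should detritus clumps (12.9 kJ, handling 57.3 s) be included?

No

Intake rate on the current diet: R = (0.076×10.1 + 0.144×5.69 + 0.0174×11.9) / (1 + 0.076×10.8 + 0.144×14.4 + 0.0174×35.8) = 1.794/4.517 = 0.3971 kJ/s.
Profitability of detritus clumps: 12.9/57.3 = 0.2251 kJ/s.
Since 0.2251 < R, time spent handling detritus clumps is better spent searching.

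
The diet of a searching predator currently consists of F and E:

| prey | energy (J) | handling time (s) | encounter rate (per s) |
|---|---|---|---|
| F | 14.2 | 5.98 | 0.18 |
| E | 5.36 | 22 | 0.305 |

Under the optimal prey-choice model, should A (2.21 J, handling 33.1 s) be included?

Intake rate on the current diet: R = (0.18×14.2 + 0.305×5.36) / (1 + 0.18×5.98 + 0.305×22) = 4.191/8.786 = 0.477 J/s.
A: E/h = 2.21/33.1 = 0.06677 J/s.
0.06677 < 0.477, so adding A would lower the average — exclude it.

No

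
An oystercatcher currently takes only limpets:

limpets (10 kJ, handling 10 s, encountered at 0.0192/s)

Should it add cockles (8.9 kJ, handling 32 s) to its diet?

On limpets alone, R = ΣλE/(1+Σλh) = 0.192/1.192 = 0.1611 kJ/s.
cockles: E/h = 8.9/32 = 0.2781 kJ/s.
0.2781 > 0.1611, so adding cockles raises the average — include it.

Yes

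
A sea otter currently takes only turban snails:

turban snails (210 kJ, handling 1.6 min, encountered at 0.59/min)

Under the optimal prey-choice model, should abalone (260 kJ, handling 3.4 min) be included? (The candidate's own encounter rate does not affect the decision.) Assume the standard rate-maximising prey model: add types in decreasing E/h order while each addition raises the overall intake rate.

Yes

On turban snails alone, R = ΣλE/(1+Σλh) = 123.9/1.944 = 63.73 kJ/min.
abalone: E/h = 260/3.4 = 76.47 kJ/min.
Since 76.47 > R, including abalone increases the long-run rate.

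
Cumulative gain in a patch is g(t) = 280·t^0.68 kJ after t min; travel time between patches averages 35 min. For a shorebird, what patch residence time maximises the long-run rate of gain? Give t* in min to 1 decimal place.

74.4 min

Maximise g(t)/(T+t): set derivative to zero → g'(t)(T+t) = g(t).
g'(t) = 0.68·280·t^-0.32. Setting 0.68·280·t^-0.32 = 280·t^0.68/(35+t) gives 0.68(35+t) = t, so 0.32·t = 0.68×35.
t* = 0.68×35/0.32 = 74.38 min.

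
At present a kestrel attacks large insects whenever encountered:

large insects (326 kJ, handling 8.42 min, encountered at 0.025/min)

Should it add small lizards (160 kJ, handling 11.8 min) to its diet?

Yes

Current rate: (0.025×326)/(1 + 0.025×8.42) = 6.733 kJ/min.
small lizards: E/h = 160/11.8 = 13.56 kJ/min.
Since 13.56 > R, including small lizards increases the long-run rate.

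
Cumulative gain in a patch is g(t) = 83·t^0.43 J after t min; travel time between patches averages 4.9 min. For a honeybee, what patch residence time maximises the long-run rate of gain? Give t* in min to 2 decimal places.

By the marginal value theorem, leave when the instantaneous gain rate g'(t) equals the habitat-wide average g(t)/(T + t).
g'(t) = 0.43·83·t^-0.57. Setting 0.43·83·t^-0.57 = 83·t^0.43/(4.9+t) gives 0.43(4.9+t) = t, so 0.57·t = 0.43×4.9.
t* = 0.43×4.9/0.57 = 3.696 min.

3.70 min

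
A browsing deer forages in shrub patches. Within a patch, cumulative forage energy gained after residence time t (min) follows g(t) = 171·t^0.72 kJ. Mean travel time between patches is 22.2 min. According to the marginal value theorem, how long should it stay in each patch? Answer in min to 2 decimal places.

57.09 min

Optimal t* satisfies g'(t*) = g(t*)/(T + t*).
g'(t) = 0.72·171·t^-0.28. Setting 0.72·171·t^-0.28 = 171·t^0.72/(22.2+t) gives 0.72(22.2+t) = t, so 0.28·t = 0.72×22.2.
t* = 0.72×22.2/0.28 = 57.09 min.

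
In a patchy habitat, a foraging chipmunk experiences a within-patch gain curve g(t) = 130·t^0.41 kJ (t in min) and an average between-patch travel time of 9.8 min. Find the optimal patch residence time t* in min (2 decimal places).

Maximise g(t)/(T+t): set derivative to zero → g'(t)(T+t) = g(t).
g'(t) = 0.41·130·t^-0.59. Setting 0.41·130·t^-0.59 = 130·t^0.41/(9.8+t) gives 0.41(9.8+t) = t, so 0.59·t = 0.41×9.8.
t* = 0.41×9.8/0.59 = 6.81 min.

6.81 min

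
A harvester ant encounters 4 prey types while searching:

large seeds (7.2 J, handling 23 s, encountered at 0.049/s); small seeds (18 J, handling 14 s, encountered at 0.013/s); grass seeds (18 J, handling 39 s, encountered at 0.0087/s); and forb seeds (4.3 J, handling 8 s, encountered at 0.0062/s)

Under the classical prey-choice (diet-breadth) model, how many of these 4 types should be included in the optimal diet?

4

Profitabilities (E/h, J/s): small seeds 1.29, forb seeds 0.537, grass seeds 0.462, large seeds 0.313. Add prey in this order while the next type's profitability exceeds the intake rate on those already taken.
Rate on top 1: 0.198. forb seeds: 0.537 > 0.198 → include.
Rate on top 2: 0.2116. grass seeds: 0.462 > 0.2116 → include.
Rate on top 3: 0.2656. large seeds: 0.313 > 0.2656 → include.
Optimal diet: small seeds, forb seeds, grass seeds, large seeds — 4 of 4 types.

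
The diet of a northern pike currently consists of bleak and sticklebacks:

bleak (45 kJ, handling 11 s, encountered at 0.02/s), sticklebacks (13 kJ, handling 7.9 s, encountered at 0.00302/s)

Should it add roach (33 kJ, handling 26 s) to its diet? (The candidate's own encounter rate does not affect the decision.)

On bleak and sticklebacks alone, R = ΣλE/(1+Σλh) = 0.9393/1.244 = 0.7551 kJ/s.
Profitability of roach: 33/26 = 1.269 kJ/s.
1.269 > 0.7551, so adding roach raises the average — include it.

Yes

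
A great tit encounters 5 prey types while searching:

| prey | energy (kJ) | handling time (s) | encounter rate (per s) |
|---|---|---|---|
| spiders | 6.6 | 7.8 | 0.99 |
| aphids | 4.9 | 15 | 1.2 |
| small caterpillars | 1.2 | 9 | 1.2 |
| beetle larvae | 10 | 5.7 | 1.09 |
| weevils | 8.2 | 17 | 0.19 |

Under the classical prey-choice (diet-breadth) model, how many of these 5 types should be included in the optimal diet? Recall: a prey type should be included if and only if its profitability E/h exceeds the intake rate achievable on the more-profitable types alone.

1

Profitabilities (E/h, kJ/s): beetle larvae 1.75, spiders 0.846, weevils 0.482, aphids 0.327, small caterpillars 0.133. Add prey in this order while the next type's profitability exceeds the intake rate on those already taken.
Rate on top 1: 1.511. spiders: 0.846 < 1.511 → exclude; stop.
Optimal diet: beetle larvae — 1 of 5 types.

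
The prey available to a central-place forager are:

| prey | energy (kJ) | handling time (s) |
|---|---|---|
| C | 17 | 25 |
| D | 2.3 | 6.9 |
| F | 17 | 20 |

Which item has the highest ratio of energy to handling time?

F

Profitability E/h (kJ/s): C = 17/25 = 0.68, D = 2.3/6.9 = 0.333, F = 17/20 = 0.85.
Ranked: F > C > D.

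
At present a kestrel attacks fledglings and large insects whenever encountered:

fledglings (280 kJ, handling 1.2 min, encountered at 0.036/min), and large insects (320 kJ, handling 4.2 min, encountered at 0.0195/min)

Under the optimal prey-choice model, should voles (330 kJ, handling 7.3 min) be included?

Yes

Intake rate on the current diet: R = (0.036×280 + 0.0195×320) / (1 + 0.036×1.2 + 0.0195×4.2) = 16.32/1.125 = 14.51 kJ/min.
voles: E/h = 330/7.3 = 45.21 kJ/min.
Since 45.21 > R, including voles increases the long-run rate.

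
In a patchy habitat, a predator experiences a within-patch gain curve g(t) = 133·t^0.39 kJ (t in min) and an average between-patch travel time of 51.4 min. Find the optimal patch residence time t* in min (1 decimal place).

Optimal t* satisfies g'(t*) = g(t*)/(T + t*).
g'(t) = 0.39·133·t^-0.61. Setting 0.39·133·t^-0.61 = 133·t^0.39/(51.4+t) gives 0.39(51.4+t) = t, so 0.61·t = 0.39×51.4.
t* = 0.39×51.4/0.61 = 32.86 min.

32.9 min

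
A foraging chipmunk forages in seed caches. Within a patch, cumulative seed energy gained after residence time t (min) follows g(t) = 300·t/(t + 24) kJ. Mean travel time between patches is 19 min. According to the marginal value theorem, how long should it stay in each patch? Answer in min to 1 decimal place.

By the marginal value theorem, leave when the instantaneous gain rate g'(t) equals the habitat-wide average g(t)/(T + t).
g'(t) = 300·24/(t + 24)². Setting 300·24/(t+24)² = 300t/[(t+24)(19+t)] gives 24(19+t) = t(t+24), so t² = 24×19 = 456.
t* = √456 = 21.35 min.

21.4 min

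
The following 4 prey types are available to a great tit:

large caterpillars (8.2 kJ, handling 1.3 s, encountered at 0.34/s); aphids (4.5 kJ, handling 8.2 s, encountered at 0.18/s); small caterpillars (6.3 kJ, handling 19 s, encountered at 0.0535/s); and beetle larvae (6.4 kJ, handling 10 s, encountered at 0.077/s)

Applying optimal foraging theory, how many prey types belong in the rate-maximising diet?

1

E/h in descending order: large caterpillars 6.31, beetle larvae 0.64, aphids 0.549, small caterpillars 0.332 kJ/s. The optimal diet is the largest prefix of this list for which every included type satisfies E_i/h_i > R on the types above it.
Rate on top 1: 1.933. beetle larvae: 0.64 < 1.933 → exclude; stop.
Optimal diet: large caterpillars — 1 of 4 types.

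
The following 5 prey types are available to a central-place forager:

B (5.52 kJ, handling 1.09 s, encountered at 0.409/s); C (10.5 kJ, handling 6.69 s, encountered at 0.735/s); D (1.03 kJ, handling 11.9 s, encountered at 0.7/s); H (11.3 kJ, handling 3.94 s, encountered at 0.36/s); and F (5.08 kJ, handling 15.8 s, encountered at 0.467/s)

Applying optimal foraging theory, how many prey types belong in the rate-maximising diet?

E/h in descending order: B 5.06, H 2.87, C 1.57, F 0.322, D 0.0866 kJ/s. The optimal diet is the largest prefix of this list for which every included type satisfies E_i/h_i > R on the types above it.
Rate on top 1: 1.562. H: 2.87 > 1.562 → include.
Rate on top 2: 2.209. C: 1.57 < 2.209 → exclude; stop.
Optimal diet: B, H — 2 of 5 types.

2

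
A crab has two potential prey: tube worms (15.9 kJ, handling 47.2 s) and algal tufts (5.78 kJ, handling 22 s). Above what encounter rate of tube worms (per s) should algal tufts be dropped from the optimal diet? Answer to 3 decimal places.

Drop algal tufts once their profitability E₂/h₂ falls below the rate achievable on tube worms alone: E₂/h₂ = λE₁/(1 + λh₁).
Solve for λ: λE₁h₂ = E₂(1 + λh₁) → λ(E₁h₂ − E₂h₁) = E₂ → λ = E₂/(E₁h₂ − E₂h₁).
λ = 5.78/(15.9×22 − 5.78×47.2) = 5.78/76.98 = 0.07508 per s.

0.075 per s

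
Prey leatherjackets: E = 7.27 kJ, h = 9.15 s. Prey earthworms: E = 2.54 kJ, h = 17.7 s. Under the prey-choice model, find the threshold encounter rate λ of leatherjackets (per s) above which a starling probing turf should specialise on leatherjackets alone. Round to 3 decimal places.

0.024 per s

The zero-one rule: include earthworms iff E₂/h₂ > λE₁/(1+λh₁). Equality gives the switch point.
λE₁h₂ = E₂ + λE₂h₁ ⇒ λ = E₂/(E₁h₂ − E₂h₁) = 2.54/(128.7 − 23.24) = 0.02409 per s.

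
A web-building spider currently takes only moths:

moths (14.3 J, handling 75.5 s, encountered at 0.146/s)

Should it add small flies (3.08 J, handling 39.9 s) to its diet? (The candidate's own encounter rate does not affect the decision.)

Intake rate on the current diet: R = (0.146×14.3) / (1 + 0.146×75.5) = 2.088/12.02 = 0.1737 J/s.
small flies: E/h = 3.08/39.9 = 0.07719 J/s.
Since 0.07719 < R, time spent handling small flies is better spent searching.

No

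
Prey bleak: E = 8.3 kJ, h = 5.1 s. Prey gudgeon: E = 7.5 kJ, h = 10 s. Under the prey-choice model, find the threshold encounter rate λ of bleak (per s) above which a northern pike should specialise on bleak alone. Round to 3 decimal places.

0.168 per s

At the threshold, the rate on bleak alone equals the profitability of gudgeon: λ·8.3/(1 + λ·5.1) = 7.5/10 = 0.75.
Rearranging, λ(8.3 − 0.75×5.1) = 0.75, so λ = 0.75/4.475 = 0.1676 per s.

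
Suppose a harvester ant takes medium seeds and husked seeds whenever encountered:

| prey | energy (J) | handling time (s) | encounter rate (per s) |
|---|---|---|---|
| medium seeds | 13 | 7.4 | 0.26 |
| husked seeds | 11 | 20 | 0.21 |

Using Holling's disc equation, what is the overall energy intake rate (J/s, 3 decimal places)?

Energy encountered per unit search time: 0.26×13 + 0.21×11 = 5.69 J/s.
Handling time per unit search time: 0.26×7.4 + 0.21×20 = 6.124.
Rate = 5.69/(1 + 6.124) = 0.7987 J/s.

0.799 J/s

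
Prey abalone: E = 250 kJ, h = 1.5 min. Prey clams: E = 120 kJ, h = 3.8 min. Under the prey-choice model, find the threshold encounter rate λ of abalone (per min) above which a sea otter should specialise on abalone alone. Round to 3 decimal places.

Drop clams once their profitability E₂/h₂ falls below the rate achievable on abalone alone: E₂/h₂ = λE₁/(1 + λh₁).
Solve for λ: λE₁h₂ = E₂(1 + λh₁) → λ(E₁h₂ − E₂h₁) = E₂ → λ = E₂/(E₁h₂ − E₂h₁).
λ = 120/(250×3.8 − 120×1.5) = 120/770 = 0.1558 per min.

0.156 per min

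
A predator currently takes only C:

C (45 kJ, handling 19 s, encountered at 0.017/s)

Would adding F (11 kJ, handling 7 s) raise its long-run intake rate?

Yes

Intake rate on the current diet: R = (0.017×45) / (1 + 0.017×19) = 0.765/1.323 = 0.5782 kJ/s.
Profitability of F: 11/7 = 1.571 kJ/s.
Since 1.571 > R, including F increases the long-run rate.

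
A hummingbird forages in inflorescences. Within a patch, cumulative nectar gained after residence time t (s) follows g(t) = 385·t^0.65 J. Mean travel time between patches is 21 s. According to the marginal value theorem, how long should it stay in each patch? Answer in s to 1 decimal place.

Optimal t* satisfies g'(t*) = g(t*)/(T + t*).
g'(t) = 0.65·385·t^-0.35. Setting 0.65·385·t^-0.35 = 385·t^0.65/(21+t) gives 0.65(21+t) = t, so 0.35·t = 0.65×21.
t* = 0.65×21/0.35 = 39 s.

39.0 s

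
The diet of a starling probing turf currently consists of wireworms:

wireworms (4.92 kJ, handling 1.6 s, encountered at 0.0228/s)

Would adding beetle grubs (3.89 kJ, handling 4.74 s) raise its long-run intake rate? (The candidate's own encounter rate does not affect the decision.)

Intake rate on the current diet: R = (0.0228×4.92) / (1 + 0.0228×1.6) = 0.1122/1.036 = 0.1082 kJ/s.
Profitability of beetle grubs: 3.89/4.74 = 0.8207 kJ/s.
0.8207 > 0.1082, so adding beetle grubs raises the average — include it.

Yes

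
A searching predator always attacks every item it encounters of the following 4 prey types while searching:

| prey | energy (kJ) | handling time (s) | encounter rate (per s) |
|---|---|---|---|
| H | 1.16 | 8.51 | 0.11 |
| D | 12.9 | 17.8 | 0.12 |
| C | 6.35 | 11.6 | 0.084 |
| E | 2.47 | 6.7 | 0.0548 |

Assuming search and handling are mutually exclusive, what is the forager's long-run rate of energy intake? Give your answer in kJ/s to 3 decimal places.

0.433 kJ/s

R = (0.11×1.16 + 0.12×12.9 + 0.084×6.35 + 0.0548×2.47) / (1 + 0.11×8.51 + 0.12×17.8 + 0.084×11.6 + 0.0548×6.7) = 2.344/5.414 = 0.433 kJ/s.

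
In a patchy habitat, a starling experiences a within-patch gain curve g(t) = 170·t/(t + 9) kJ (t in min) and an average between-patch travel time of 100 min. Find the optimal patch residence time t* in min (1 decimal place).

Maximise g(t)/(T+t): set derivative to zero → g'(t)(T+t) = g(t).
g'(t) = 170·9/(t + 9)². Setting 170·9/(t+9)² = 170t/[(t+9)(100+t)] gives 9(100+t) = t(t+9), so t² = 9×100 = 900.
t* = √900 = 30 min.

30.0 min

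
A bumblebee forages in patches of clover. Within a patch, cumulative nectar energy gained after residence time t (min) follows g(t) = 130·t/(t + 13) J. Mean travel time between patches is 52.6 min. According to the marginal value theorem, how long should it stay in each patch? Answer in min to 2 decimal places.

By the marginal value theorem, leave when the instantaneous gain rate g'(t) equals the habitat-wide average g(t)/(T + t).
g'(t) = 130·13/(t + 13)². Setting 130·13/(t+13)² = 130t/[(t+13)(52.6+t)] gives 13(52.6+t) = t(t+13), so t² = 13×52.6 = 683.8.
t* = √683.8 = 26.15 min.

26.15 min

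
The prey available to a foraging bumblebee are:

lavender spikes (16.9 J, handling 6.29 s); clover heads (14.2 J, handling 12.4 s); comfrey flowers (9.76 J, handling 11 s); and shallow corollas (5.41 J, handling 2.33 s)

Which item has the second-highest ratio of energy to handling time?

In descending order of E/h:
lavender spikes: 16.9/6.29 = 2.69 J/s
shallow corollas: 5.41/2.33 = 2.32 J/s
clover heads: 14.2/12.4 = 1.15 J/s
comfrey flowers: 9.76/11 = 0.887 J/s

shallow corollas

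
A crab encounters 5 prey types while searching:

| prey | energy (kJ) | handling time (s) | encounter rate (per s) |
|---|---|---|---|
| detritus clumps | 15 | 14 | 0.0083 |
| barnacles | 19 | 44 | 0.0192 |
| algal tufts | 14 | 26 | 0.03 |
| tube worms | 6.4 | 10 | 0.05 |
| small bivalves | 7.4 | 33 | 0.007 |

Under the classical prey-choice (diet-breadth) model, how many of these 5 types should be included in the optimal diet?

4

E/h in descending order: detritus clumps 1.07, tube worms 0.64, algal tufts 0.538, barnacles 0.432, small bivalves 0.224 kJ/s. The optimal diet is the largest prefix of this list for which every included type satisfies E_i/h_i > R on the types above it.
Rate on top 1: 0.1115. tube worms: 0.64 > 0.1115 → include.
Rate on top 2: 0.275. algal tufts: 0.538 > 0.275 → include.
Rate on top 3: 0.3608. barnacles: 0.432 > 0.3608 → include.
Rate on top 4: 0.3793. small bivalves: 0.224 < 0.3793 → exclude; stop.
Optimal diet: detritus clumps, tube worms, algal tufts, barnacles — 4 of 5 types.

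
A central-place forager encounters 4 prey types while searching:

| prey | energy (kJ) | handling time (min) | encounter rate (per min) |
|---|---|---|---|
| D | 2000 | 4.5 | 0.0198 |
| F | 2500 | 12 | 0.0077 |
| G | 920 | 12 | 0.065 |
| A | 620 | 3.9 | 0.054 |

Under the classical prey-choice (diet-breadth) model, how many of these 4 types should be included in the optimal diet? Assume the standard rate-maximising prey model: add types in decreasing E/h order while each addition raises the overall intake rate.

Profitabilities (E/h, kJ/min): D 444, F 208, A 159, G 76.7. Add prey in this order while the next type's profitability exceeds the intake rate on those already taken.
Rate on top 1: 36.36. F: 208 > 36.36 → include.
Rate on top 2: 49.81. A: 159 > 49.81 → include.
Rate on top 3: 66.32. G: 76.7 > 66.32 → include.
Optimal diet: D, F, A, G — 4 of 4 types.

4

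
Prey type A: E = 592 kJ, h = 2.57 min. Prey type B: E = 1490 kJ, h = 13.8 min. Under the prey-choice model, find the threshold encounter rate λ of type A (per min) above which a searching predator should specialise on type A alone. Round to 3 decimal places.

0.343 per min

Drop type B once their profitability E₂/h₂ falls below the rate achievable on type A alone: E₂/h₂ = λE₁/(1 + λh₁).
Solve for λ: λE₁h₂ = E₂(1 + λh₁) → λ(E₁h₂ − E₂h₁) = E₂ → λ = E₂/(E₁h₂ − E₂h₁).
λ = 1490/(592×13.8 − 1490×2.57) = 1490/4340 = 0.3433 per min.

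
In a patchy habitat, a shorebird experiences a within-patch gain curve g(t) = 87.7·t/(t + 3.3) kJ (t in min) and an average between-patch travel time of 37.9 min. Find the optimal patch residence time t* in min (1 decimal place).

Optimal t* satisfies g'(t*) = g(t*)/(T + t*).
g'(t) = 87.7·3.3/(t + 3.3)². Setting 87.7·3.3/(t+3.3)² = 87.7t/[(t+3.3)(37.9+t)] gives 3.3(37.9+t) = t(t+3.3), so t² = 3.3×37.9 = 125.1.
t* = √125.1 = 11.18 min.

11.2 min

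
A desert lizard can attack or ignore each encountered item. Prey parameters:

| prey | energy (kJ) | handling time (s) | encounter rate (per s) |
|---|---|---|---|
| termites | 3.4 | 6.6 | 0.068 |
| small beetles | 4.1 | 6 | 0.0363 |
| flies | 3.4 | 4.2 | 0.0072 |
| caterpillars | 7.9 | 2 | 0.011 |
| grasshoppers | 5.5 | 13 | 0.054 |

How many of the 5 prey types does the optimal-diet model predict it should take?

E/h in descending order: caterpillars 3.95, flies 0.81, small beetles 0.683, termites 0.515, grasshoppers 0.423 kJ/s. The optimal diet is the largest prefix of this list for which every included type satisfies E_i/h_i > R on the types above it.
Rate on top 1: 0.08503. flies: 0.81 > 0.08503 → include.
Rate on top 2: 0.1059. small beetles: 0.683 > 0.1059 → include.
Rate on top 3: 0.2049. termites: 0.515 > 0.2049 → include.
Rate on top 4: 0.2859. grasshoppers: 0.423 > 0.2859 → include.
Optimal diet: caterpillars, flies, small beetles, termites, grasshoppers — 5 of 5 types.

5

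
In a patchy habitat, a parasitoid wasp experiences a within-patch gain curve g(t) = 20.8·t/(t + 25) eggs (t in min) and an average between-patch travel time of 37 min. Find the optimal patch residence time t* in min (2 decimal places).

30.41 min

Maximise g(t)/(T+t): set derivative to zero → g'(t)(T+t) = g(t).
g'(t) = 20.8·25/(t + 25)². Setting 20.8·25/(t+25)² = 20.8t/[(t+25)(37+t)] gives 25(37+t) = t(t+25), so t² = 25×37 = 925.
t* = √925 = 30.41 min.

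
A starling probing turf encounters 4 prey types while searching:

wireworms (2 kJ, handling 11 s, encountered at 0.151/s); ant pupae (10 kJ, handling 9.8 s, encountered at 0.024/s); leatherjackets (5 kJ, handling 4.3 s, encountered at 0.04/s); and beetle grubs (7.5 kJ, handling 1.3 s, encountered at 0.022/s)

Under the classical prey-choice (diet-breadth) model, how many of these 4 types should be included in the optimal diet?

Rank by E/h (kJ/s): beetle grubs 5.77, leatherjackets 1.16, ant pupae 1.02, wireworms 0.182. Include each in turn until the next type's E/h falls below the running intake rate.
Rate on top 1: 0.1604. leatherjackets: 1.16 > 0.1604 → include.
Rate on top 2: 0.304. ant pupae: 1.02 > 0.304 → include.
Rate on top 3: 0.4214. wireworms: 0.182 < 0.4214 → exclude; stop.
Optimal diet: beetle grubs, leatherjackets, ant pupae — 3 of 4 types.

3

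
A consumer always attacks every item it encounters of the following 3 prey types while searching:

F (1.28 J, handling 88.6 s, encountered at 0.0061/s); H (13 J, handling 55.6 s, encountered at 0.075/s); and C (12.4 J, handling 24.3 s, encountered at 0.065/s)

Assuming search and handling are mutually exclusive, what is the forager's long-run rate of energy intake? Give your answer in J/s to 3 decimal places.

Energy encountered per unit search time: 0.0061×1.28 + 0.075×13 + 0.065×12.4 = 1.789 J/s.
Handling time per unit search time: 0.0061×88.6 + 0.075×55.6 + 0.065×24.3 = 6.29.
Rate = 1.789/(1 + 6.29) = 0.2454 J/s.

0.245 J/s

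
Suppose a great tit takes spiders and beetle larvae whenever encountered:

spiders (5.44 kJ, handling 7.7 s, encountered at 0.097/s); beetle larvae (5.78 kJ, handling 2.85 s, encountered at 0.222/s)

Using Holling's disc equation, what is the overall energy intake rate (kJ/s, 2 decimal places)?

R = Σλ_iE_i / (1 + Σλ_ih_i)
Numerator: 0.097×5.44 + 0.222×5.78 = 1.811
Denominator: 1 + 0.097×7.7 + 0.222×2.85 = 2.38
R = 1.811/2.38 = 0.761 kJ/s

0.76 kJ/s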